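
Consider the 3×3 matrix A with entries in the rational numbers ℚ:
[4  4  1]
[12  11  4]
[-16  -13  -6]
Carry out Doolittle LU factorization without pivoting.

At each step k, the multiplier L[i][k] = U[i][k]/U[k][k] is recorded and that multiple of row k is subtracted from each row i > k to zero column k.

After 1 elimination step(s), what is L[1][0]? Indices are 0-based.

L[1][0] = 3

[col 0] pivot 4
  R1 -= 3*R0 → (0, -1, 1)  (L[1][0] := 3)
  R2 -= -4*R0 → (0, 3, -2)  (L[2][0] := -4)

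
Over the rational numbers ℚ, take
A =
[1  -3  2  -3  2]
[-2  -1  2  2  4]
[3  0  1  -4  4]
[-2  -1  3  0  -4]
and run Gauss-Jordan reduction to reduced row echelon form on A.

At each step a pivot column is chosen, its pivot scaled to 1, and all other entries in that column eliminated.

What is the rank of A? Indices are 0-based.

rank = 4

pivot(0,0)=1: scale R0 → (1, -3, 2, -3, 2)
  clear (1,0): R1 −= (-2)R0 → (0, -7, 6, -4, 8)
  clear (2,0): R2 −= (3)R0 → (0, 9, -5, 5, -2)
  clear (3,0): R3 −= (-2)R0 → (0, -7, 7, -6, 0)
pivot(1,1)=-7: scale R1 → (0, 1, -6/7, 4/7, -8/7)
  clear (0,1): R0 −= (-3)R1 → (1, 0, -4/7, -9/7, -10/7)
  clear (2,1): R2 −= (9)R1 → (0, 0, 19/7, -1/7, 58/7)
  clear (3,1): R3 −= (-7)R1 → (0, 0, 1, -2, -8)
pivot(2,2)=19/7: scale R2 → (0, 0, 1, -1/19, 58/19)
  clear (0,2): R0 −= (-4/7)R2 → (1, 0, 0, -25/19, 6/19)
  clear (1,2): R1 −= (-6/7)R2 → (0, 1, 0, 10/19, 28/19)
  clear (3,2): R3 −= (1)R2 → (0, 0, 0, -37/19, -210/19)
pivot(3,3)=-37/19: scale R3 → (0, 0, 0, 1, 210/37)
  clear (0,3): R0 −= (-25/19)R3 → (1, 0, 0, 0, 288/37)
  clear (1,3): R1 −= (10/19)R3 → (0, 1, 0, 0, -56/37)
  clear (2,3): R2 −= (-1/19)R3 → (0, 0, 1, 0, 124/37)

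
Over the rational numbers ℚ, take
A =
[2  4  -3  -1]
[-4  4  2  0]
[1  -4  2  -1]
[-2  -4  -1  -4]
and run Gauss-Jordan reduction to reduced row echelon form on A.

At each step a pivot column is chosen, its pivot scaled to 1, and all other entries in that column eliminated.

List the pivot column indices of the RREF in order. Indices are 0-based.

step 1: normalize row 0 (÷2) = (1, 2, -3/2, -1/2)
  row 1: subtract -4×row0 = (0, 12, -4, -2)
  row 2: subtract 1×row0 = (0, -6, 7/2, -1/2)
  row 3: subtract -2×row0 = (0, 0, -4, -5)
step 2: normalize row 1 (÷12) = (0, 1, -1/3, -1/6)
  row 0: subtract 2×row1 = (1, 0, -5/6, -1/6)
  row 2: subtract -6×row1 = (0, 0, 3/2, -3/2)
step 3: normalize row 2 (÷3/2) = (0, 0, 1, -1)
  row 0: subtract -5/6×row2 = (1, 0, 0, -1)
  row 1: subtract -1/3×row2 = (0, 1, 0, -1/2)
  row 3: subtract -4×row2 = (0, 0, 0, -9)
step 4: normalize row 3 (÷-9) = (0, 0, 0, 1)
  row 0: subtract -1×row3 = (1, 0, 0, 0)
  row 1: subtract -1/2×row3 = (0, 1, 0, 0)
  row 2: subtract -1×row3 = (0, 0, 1, 0)

pivot columns: 0, 1, 2, 3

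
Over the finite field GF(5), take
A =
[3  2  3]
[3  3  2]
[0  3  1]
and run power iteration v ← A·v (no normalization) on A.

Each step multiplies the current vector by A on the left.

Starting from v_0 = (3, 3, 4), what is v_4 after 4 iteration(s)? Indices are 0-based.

v_4 = (1, 3, 0)

v_0 = (3, 3, 4).
v_1 = A·v_0 = (2, 1, 3).
v_2 = A·v_1 = (2, 0, 1).
v_3 = A·v_2 = (4, 3, 1).
v_4 = A·v_3 = (1, 3, 0).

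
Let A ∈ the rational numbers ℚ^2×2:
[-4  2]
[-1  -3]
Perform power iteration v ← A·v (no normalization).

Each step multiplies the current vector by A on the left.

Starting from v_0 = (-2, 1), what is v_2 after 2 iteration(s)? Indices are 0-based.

v_2 = (-42, -7)

v_0 = (-2, 1).
v_1 = A·v_0 = (10, -1).
v_2 = A·v_1 = (-42, -7).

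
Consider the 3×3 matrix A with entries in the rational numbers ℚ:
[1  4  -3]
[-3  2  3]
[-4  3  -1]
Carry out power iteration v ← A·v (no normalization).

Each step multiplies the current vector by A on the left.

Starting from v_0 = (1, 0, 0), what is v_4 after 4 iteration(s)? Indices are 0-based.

v_0 = (1, 0, 0).
v_1 = A·v_0 = (1, -3, -4).
v_2 = A·v_1 = (1, -21, -9).
v_3 = A·v_2 = (-56, -72, -58).
v_4 = A·v_3 = (-170, -150, 66).

v_4 = (-170, -150, 66)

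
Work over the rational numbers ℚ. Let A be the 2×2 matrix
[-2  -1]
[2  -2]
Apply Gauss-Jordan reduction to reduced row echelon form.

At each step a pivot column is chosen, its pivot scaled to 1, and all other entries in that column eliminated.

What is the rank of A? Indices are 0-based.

rank = 2

pivot(0,0)=-2: scale R0 → (1, 1/2)
  clear (1,0): R1 −= (2)R0 → (0, -3)
pivot(1,1)=-3: scale R1 → (0, 1)
  clear (0,1): R0 −= (1/2)R1 → (1, 0)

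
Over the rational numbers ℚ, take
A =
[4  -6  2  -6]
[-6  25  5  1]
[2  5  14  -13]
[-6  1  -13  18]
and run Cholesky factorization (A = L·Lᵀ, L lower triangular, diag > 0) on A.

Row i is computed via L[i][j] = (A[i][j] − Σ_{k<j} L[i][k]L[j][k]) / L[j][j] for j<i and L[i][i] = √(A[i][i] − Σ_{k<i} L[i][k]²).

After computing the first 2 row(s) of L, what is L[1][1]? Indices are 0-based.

Step 1: L[0][0] = √(4) = 2.
  L[1][0] = (-6) / L[0][0] = -3.
Step 2: L[1][1] = √(16) = 4.

L[1][1] = 4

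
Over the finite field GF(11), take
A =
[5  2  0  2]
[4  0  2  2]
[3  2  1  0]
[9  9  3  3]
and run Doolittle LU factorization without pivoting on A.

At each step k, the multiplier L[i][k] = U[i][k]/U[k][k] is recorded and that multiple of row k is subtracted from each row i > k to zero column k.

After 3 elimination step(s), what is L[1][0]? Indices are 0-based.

[col 0] pivot 5
  R1 -= 3*R0 → (0, 5, 2, 7)  (L[1][0] := 3)
  R2 -= 5*R0 → (0, 3, 1, 1)  (L[2][0] := 5)
  R3 -= 4*R0 → (0, 1, 3, 6)  (L[3][0] := 4)
[col 1] pivot 5
  R2 -= 5*R1 → (0, 0, 2, 10)  (L[2][1] := 5)
  R3 -= 9*R1 → (0, 0, 7, 9)  (L[3][1] := 9)
[col 2] pivot 2
  R3 -= 9*R2 → (0, 0, 0, 7)  (L[3][2] := 9)

L[1][0] = 3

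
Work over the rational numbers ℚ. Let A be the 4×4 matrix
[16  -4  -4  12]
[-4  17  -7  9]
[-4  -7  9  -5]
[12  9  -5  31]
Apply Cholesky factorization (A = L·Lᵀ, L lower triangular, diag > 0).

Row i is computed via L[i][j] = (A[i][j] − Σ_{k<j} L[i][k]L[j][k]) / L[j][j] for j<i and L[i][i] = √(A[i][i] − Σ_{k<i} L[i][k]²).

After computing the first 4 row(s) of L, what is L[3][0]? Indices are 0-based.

L[3][0] = 3

Step 1: L[0][0] = √(16) = 4.
  L[1][0] = (-4) / L[0][0] = -1.
Step 2: L[1][1] = √(16) = 4.
  L[2][0] = (-4) / L[0][0] = -1.
  L[2][1] = (-8) / L[1][1] = -2.
Step 3: L[2][2] = √(4) = 2.
  L[3][0] = (12) / L[0][0] = 3.
  L[3][1] = (12) / L[1][1] = 3.
  L[3][2] = (4) / L[2][2] = 2.
Step 4: L[3][3] = √(9) = 3.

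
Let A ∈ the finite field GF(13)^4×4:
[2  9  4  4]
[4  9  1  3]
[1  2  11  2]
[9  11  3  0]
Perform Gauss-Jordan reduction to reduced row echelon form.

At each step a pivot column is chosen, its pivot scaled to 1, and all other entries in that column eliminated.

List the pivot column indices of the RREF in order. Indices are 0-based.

pivot columns: 0, 1, 2, 3

step 1: normalize row 0 (÷2) = (1, 11, 2, 2)
  row 1: subtract 4×row0 = (0, 4, 6, 8)
  row 2: subtract 1×row0 = (0, 4, 9, 0)
  row 3: subtract 9×row0 = (0, 3, 11, 8)
step 2: normalize row 1 (÷4) = (0, 1, 8, 2)
  row 0: subtract 11×row1 = (1, 0, 5, 6)
  row 2: subtract 4×row1 = (0, 0, 3, 5)
  row 3: subtract 3×row1 = (0, 0, 0, 2)
step 3: normalize row 2 (÷3) = (0, 0, 1, 6)
  row 0: subtract 5×row2 = (1, 0, 0, 2)
  row 1: subtract 8×row2 = (0, 1, 0, 6)
step 4: normalize row 3 (÷2) = (0, 0, 0, 1)
  row 0: subtract 2×row3 = (1, 0, 0, 0)
  row 1: subtract 6×row3 = (0, 1, 0, 0)
  row 2: subtract 6×row3 = (0, 0, 1, 0)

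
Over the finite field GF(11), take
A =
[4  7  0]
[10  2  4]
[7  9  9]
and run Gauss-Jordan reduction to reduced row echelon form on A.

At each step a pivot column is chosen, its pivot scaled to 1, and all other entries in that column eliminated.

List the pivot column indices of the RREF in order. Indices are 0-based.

pivot(0,0)=4: scale R0 → (1, 10, 0)
  clear (1,0): R1 −= (10)R0 → (0, 1, 4)
  clear (2,0): R2 −= (7)R0 → (0, 5, 9)
pivot(1,1)=1: scale R1 → (0, 1, 4)
  clear (0,1): R0 −= (10)R1 → (1, 0, 4)
  clear (2,1): R2 −= (5)R1 → (0, 0, 0)
col 2: no nonzero at/below row 2; advance.

pivot columns: 0, 1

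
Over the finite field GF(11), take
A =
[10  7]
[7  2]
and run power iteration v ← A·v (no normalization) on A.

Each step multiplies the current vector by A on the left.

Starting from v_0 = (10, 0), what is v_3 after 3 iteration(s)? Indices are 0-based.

v_3 = (1, 10)

v_0 = (10, 0).
v_1 = A·v_0 = (1, 4).
v_2 = A·v_1 = (5, 4).
v_3 = A·v_2 = (1, 10).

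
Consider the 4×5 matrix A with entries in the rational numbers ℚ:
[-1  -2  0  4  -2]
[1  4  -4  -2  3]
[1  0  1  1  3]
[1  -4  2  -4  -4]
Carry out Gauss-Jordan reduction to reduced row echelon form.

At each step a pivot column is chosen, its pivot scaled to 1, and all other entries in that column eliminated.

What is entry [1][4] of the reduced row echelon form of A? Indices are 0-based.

M[1][4] = 63/52

pivot(0,0)=-1: scale R0 → (1, 2, 0, -4, 2)
  clear (1,0): R1 −= (1)R0 → (0, 2, -4, 2, 1)
  clear (2,0): R2 −= (1)R0 → (0, -2, 1, 5, 1)
  clear (3,0): R3 −= (1)R0 → (0, -6, 2, 0, -6)
pivot(1,1)=2: scale R1 → (0, 1, -2, 1, 1/2)
  clear (0,1): R0 −= (2)R1 → (1, 0, 4, -6, 1)
  clear (2,1): R2 −= (-2)R1 → (0, 0, -3, 7, 2)
  clear (3,1): R3 −= (-6)R1 → (0, 0, -10, 6, -3)
pivot(2,2)=-3: scale R2 → (0, 0, 1, -7/3, -2/3)
  clear (0,2): R0 −= (4)R2 → (1, 0, 0, 10/3, 11/3)
  clear (1,2): R1 −= (-2)R2 → (0, 1, 0, -11/3, -5/6)
  clear (3,2): R3 −= (-10)R2 → (0, 0, 0, -52/3, -29/3)
pivot(3,3)=-52/3: scale R3 → (0, 0, 0, 1, 29/52)
  clear (0,3): R0 −= (10/3)R3 → (1, 0, 0, 0, 47/26)
  clear (1,3): R1 −= (-11/3)R3 → (0, 1, 0, 0, 63/52)
  clear (2,3): R2 −= (-7/3)R3 → (0, 0, 1, 0, 33/52)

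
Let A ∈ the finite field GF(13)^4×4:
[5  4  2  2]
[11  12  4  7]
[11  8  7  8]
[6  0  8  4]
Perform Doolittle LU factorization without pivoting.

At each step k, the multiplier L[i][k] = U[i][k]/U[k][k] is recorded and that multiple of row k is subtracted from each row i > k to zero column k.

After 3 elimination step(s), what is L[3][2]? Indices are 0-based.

L[3][2] = 2

Step 1: pivot at (0,0) is 5.
  row1 ← row1 − (10)·row0  ⇒  L[1][0]=10, U row1=(0, 11, 10, 0)
  row2 ← row2 − (10)·row0  ⇒  L[2][0]=10, U row2=(0, 7, 0, 1)
  row3 ← row3 − (9)·row0  ⇒  L[3][0]=9, U row3=(0, 3, 3, 12)
Step 2: pivot at (1,1) is 11.
  row2 ← row2 − (3)·row1  ⇒  L[2][1]=3, U row2=(0, 0, 9, 1)
  row3 ← row3 − (5)·row1  ⇒  L[3][1]=5, U row3=(0, 0, 5, 12)
Step 3: pivot at (2,2) is 9.
  row3 ← row3 − (2)·row2  ⇒  L[3][2]=2, U row3=(0, 0, 0, 10)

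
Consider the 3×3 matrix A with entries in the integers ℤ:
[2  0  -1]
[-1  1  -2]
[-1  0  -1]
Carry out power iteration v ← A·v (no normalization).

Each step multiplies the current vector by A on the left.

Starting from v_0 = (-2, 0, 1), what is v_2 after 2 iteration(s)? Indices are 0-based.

v_2 = (-11, 3, 4)

v_0 = (-2, 0, 1).
v_1 = A·v_0 = (-5, 0, 1).
v_2 = A·v_1 = (-11, 3, 4).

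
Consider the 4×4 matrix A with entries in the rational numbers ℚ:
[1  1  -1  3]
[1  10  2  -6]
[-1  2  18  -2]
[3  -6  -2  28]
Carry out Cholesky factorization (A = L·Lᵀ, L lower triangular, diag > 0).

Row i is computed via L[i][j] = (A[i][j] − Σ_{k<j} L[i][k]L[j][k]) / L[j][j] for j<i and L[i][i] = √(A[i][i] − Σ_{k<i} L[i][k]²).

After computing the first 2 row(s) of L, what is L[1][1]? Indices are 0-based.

L[1][1] = 3

Step 1: L[0][0] = √(1) = 1.
  L[1][0] = (1) / L[0][0] = 1.
Step 2: L[1][1] = √(9) = 3.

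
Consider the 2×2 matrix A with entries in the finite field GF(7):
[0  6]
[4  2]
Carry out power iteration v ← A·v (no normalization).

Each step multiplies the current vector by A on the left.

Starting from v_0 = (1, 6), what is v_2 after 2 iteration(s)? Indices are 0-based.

v_0 = (1, 6).
v_1 = A·v_0 = (1, 2).
v_2 = A·v_1 = (5, 1).

v_2 = (5, 1)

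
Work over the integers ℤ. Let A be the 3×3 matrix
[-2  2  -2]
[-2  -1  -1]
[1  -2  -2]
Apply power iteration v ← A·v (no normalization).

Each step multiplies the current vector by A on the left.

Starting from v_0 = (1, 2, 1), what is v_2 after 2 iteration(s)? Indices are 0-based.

v_0 = (1, 2, 1).
v_1 = A·v_0 = (0, -5, -5).
v_2 = A·v_1 = (0, 10, 20).

v_2 = (0, 10, 20)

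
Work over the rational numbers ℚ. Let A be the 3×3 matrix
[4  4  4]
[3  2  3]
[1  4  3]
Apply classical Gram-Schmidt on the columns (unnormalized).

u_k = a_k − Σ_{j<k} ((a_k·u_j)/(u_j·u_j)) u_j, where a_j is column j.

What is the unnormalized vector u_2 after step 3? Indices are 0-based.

Step 1: u_0 = a_0 = (4, 3, 1).
Step 2: u_1 = a_1 − (1)·u_0 = (0, -1, 3).
Step 3: u_2 = a_2 − (14/13)·u_0 − (3/5)·u_1 = (-4/13, 24/65, 8/65).

u_2 = (-4/13, 24/65, 8/65)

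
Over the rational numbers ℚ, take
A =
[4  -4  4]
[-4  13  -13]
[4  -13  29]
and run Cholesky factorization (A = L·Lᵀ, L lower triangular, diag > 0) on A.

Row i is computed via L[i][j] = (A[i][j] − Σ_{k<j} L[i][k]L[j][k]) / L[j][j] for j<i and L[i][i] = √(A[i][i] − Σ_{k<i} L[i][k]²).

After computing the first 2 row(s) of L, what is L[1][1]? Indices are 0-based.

L[1][1] = 3

Step 1: L[0][0] = √(4) = 2.
  L[1][0] = (-4) / L[0][0] = -2.
Step 2: L[1][1] = √(9) = 3.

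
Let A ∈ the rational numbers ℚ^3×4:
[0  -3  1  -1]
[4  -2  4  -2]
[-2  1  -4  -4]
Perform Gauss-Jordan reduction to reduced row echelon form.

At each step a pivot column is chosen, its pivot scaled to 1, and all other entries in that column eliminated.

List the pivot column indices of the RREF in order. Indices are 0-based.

step 1: exchange rows 0,1
step 1: normalize row 0 (÷4) = (1, -1/2, 1, -1/2)
  row 2: subtract -2×row0 = (0, 0, -2, -5)
step 2: normalize row 1 (÷-3) = (0, 1, -1/3, 1/3)
  row 0: subtract -1/2×row1 = (1, 0, 5/6, -1/3)
step 3: normalize row 2 (÷-2) = (0, 0, 1, 5/2)
  row 0: subtract 5/6×row2 = (1, 0, 0, -29/12)
  row 1: subtract -1/3×row2 = (0, 1, 0, 7/6)

pivot columns: 0, 1, 2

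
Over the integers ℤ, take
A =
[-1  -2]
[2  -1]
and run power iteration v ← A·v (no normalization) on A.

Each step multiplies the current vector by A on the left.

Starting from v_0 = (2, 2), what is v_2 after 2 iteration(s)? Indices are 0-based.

v_2 = (2, -14)

v_0 = (2, 2).
v_1 = A·v_0 = (-6, 2).
v_2 = A·v_1 = (2, -14).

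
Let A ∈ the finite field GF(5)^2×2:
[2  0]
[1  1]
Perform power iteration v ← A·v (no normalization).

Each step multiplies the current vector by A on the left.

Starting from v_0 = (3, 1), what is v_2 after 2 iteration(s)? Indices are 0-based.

v_2 = (2, 0)

v_0 = (3, 1).
v_1 = A·v_0 = (1, 4).
v_2 = A·v_1 = (2, 0).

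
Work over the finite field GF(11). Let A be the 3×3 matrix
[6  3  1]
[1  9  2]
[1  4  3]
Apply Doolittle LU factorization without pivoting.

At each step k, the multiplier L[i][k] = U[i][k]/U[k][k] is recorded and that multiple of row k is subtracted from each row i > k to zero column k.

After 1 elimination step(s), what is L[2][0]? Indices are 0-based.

L[2][0] = 2

k=0: U[0][0]=6
  eliminate (1,0): mult=2, new row 1: (0, 3, 0); set L[1][0]=2
  eliminate (2,0): mult=2, new row 2: (0, 9, 1); set L[2][0]=2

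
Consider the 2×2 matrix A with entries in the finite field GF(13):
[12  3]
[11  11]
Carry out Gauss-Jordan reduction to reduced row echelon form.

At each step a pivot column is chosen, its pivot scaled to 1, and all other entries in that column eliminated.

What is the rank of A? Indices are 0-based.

[1] R0 /= 12  ⇒  (1, 10)
     R1 -= 11·R0  ⇒  (0, 5)
[2] R1 /= 5  ⇒  (0, 1)
     R0 -= 10·R1  ⇒  (1, 0)

rank = 2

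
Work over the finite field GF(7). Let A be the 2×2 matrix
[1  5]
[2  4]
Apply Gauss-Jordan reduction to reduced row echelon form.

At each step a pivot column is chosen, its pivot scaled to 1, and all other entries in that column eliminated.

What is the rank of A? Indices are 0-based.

step 1: normalize row 0 (÷1) = (1, 5)
  row 1: subtract 2×row0 = (0, 1)
step 2: normalize row 1 (÷1) = (0, 1)
  row 0: subtract 5×row1 = (1, 0)

rank = 2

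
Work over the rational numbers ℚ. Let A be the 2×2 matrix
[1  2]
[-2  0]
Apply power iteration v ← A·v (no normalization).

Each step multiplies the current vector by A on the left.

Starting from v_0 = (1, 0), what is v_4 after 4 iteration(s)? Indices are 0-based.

v_4 = (5, 14)

v_0 = (1, 0).
v_1 = A·v_0 = (1, -2).
v_2 = A·v_1 = (-3, -2).
v_3 = A·v_2 = (-7, 6).
v_4 = A·v_3 = (5, 14).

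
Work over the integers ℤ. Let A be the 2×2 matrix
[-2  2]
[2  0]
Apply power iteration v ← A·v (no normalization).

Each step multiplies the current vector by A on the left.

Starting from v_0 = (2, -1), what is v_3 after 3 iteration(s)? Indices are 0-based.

v_0 = (2, -1).
v_1 = A·v_0 = (-6, 4).
v_2 = A·v_1 = (20, -12).
v_3 = A·v_2 = (-64, 40).

v_3 = (-64, 40)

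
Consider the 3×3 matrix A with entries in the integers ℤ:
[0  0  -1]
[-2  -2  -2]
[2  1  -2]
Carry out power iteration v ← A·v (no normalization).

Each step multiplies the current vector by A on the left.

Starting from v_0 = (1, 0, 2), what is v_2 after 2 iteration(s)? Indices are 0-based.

v_2 = (2, 20, -6)

v_0 = (1, 0, 2).
v_1 = A·v_0 = (-2, -6, -2).
v_2 = A·v_1 = (2, 20, -6).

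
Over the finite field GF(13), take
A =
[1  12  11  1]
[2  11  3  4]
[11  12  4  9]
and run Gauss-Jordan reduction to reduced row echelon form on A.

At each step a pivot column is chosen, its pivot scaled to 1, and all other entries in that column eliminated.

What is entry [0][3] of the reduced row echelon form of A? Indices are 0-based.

M[0][3] = 1

step 1: normalize row 0 (÷1) = (1, 12, 11, 1)
  row 1: subtract 2×row0 = (0, 0, 7, 2)
  row 2: subtract 11×row0 = (0, 10, 0, 11)
step 2: exchange rows 1,2
step 2: normalize row 1 (÷10) = (0, 1, 0, 5)
  row 0: subtract 12×row1 = (1, 0, 11, 6)
step 3: normalize row 2 (÷7) = (0, 0, 1, 4)
  row 0: subtract 11×row2 = (1, 0, 0, 1)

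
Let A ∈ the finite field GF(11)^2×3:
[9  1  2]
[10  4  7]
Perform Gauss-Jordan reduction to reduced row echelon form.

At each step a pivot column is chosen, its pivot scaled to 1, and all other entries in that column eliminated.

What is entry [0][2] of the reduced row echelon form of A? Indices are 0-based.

[1] R0 /= 9  ⇒  (1, 5, 10)
     R1 -= 10·R0  ⇒  (0, 9, 6)
[2] R1 /= 9  ⇒  (0, 1, 8)
     R0 -= 5·R1  ⇒  (1, 0, 3)

M[0][2] = 3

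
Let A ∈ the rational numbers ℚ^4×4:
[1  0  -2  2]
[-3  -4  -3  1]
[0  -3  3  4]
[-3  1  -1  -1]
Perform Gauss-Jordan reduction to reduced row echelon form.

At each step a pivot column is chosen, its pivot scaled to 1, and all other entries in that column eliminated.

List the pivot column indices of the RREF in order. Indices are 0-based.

[1] R0 /= 1  ⇒  (1, 0, -2, 2)
     R1 -= -3·R0  ⇒  (0, -4, -9, 7)
     R3 -= -3·R0  ⇒  (0, 1, -7, 5)
[2] R1 /= -4  ⇒  (0, 1, 9/4, -7/4)
     R2 -= -3·R1  ⇒  (0, 0, 39/4, -5/4)
     R3 -= 1·R1  ⇒  (0, 0, -37/4, 27/4)
[3] R2 /= 39/4  ⇒  (0, 0, 1, -5/39)
     R0 -= -2·R2  ⇒  (1, 0, 0, 68/39)
     R1 -= 9/4·R2  ⇒  (0, 1, 0, -19/13)
     R3 -= -37/4·R2  ⇒  (0, 0, 0, 217/39)
[4] R3 /= 217/39  ⇒  (0, 0, 0, 1)
     R0 -= 68/39·R3  ⇒  (1, 0, 0, 0)
     R1 -= -19/13·R3  ⇒  (0, 1, 0, 0)
     R2 -= -5/39·R3  ⇒  (0, 0, 1, 0)

pivot columns: 0, 1, 2, 3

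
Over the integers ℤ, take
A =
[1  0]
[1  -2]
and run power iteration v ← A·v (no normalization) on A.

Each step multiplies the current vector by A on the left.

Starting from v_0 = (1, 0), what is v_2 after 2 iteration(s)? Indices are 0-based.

v_2 = (1, -1)

v_0 = (1, 0).
v_1 = A·v_0 = (1, 1).
v_2 = A·v_1 = (1, -1).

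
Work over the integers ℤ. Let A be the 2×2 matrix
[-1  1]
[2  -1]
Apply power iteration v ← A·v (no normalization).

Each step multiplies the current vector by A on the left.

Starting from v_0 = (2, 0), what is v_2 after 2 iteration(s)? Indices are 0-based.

v_2 = (6, -8)

v_0 = (2, 0).
v_1 = A·v_0 = (-2, 4).
v_2 = A·v_1 = (6, -8).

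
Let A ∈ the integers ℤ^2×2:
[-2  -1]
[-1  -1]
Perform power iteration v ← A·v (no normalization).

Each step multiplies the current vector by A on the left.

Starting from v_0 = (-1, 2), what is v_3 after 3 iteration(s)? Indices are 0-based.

v_3 = (-3, -2)

v_0 = (-1, 2).
v_1 = A·v_0 = (0, -1).
v_2 = A·v_1 = (1, 1).
v_3 = A·v_2 = (-3, -2).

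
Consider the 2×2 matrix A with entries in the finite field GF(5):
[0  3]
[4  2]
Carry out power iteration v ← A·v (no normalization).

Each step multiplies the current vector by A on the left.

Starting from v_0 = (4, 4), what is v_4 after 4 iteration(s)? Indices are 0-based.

v_0 = (4, 4).
v_1 = A·v_0 = (2, 4).
v_2 = A·v_1 = (2, 1).
v_3 = A·v_2 = (3, 0).
v_4 = A·v_3 = (0, 2).

v_4 = (0, 2)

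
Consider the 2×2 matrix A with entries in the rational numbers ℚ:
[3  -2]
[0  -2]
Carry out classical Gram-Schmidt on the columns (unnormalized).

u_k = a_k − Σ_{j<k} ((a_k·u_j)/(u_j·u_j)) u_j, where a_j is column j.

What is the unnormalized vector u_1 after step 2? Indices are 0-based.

u_1 = (0, -2)

Step 1: u_0 = a_0 = (3, 0).
Step 2: u_1 = a_1 − (-2/3)·u_0 = (0, -2).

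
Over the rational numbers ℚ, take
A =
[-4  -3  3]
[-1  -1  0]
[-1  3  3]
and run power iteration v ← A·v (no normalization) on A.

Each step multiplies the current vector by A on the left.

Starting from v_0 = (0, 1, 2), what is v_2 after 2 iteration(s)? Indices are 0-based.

v_0 = (0, 1, 2).
v_1 = A·v_0 = (3, -1, 9).
v_2 = A·v_1 = (18, -2, 21).

v_2 = (18, -2, 21)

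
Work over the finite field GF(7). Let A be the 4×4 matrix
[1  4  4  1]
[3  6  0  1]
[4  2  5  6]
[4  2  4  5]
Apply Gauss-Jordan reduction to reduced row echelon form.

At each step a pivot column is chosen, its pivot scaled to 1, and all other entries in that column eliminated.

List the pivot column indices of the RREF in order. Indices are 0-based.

step 1: normalize row 0 (÷1) = (1, 4, 4, 1)
  row 1: subtract 3×row0 = (0, 1, 2, 5)
  row 2: subtract 4×row0 = (0, 0, 3, 2)
  row 3: subtract 4×row0 = (0, 0, 2, 1)
step 2: normalize row 1 (÷1) = (0, 1, 2, 5)
  row 0: subtract 4×row1 = (1, 0, 3, 2)
step 3: normalize row 2 (÷3) = (0, 0, 1, 3)
  row 0: subtract 3×row2 = (1, 0, 0, 0)
  row 1: subtract 2×row2 = (0, 1, 0, 6)
  row 3: subtract 2×row2 = (0, 0, 0, 2)
step 4: normalize row 3 (÷2) = (0, 0, 0, 1)
  row 1: subtract 6×row3 = (0, 1, 0, 0)
  row 2: subtract 3×row3 = (0, 0, 1, 0)

pivot columns: 0, 1, 2, 3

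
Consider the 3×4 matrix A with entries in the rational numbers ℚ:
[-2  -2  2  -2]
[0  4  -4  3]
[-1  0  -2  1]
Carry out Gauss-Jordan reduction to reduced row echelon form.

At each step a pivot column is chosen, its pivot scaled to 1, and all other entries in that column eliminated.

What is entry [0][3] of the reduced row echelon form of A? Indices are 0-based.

pivot(0,0)=-2: scale R0 → (1, 1, -1, 1)
  clear (2,0): R2 −= (-1)R0 → (0, 1, -3, 2)
pivot(1,1)=4: scale R1 → (0, 1, -1, 3/4)
  clear (0,1): R0 −= (1)R1 → (1, 0, 0, 1/4)
  clear (2,1): R2 −= (1)R1 → (0, 0, -2, 5/4)
pivot(2,2)=-2: scale R2 → (0, 0, 1, -5/8)
  clear (1,2): R1 −= (-1)R2 → (0, 1, 0, 1/8)

M[0][3] = 1/4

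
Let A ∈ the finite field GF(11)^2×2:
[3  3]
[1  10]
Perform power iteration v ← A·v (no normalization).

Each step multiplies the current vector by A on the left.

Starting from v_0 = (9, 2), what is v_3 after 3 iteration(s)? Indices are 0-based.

v_0 = (9, 2).
v_1 = A·v_0 = (0, 7).
v_2 = A·v_1 = (10, 4).
v_3 = A·v_2 = (9, 6).

v_3 = (9, 6)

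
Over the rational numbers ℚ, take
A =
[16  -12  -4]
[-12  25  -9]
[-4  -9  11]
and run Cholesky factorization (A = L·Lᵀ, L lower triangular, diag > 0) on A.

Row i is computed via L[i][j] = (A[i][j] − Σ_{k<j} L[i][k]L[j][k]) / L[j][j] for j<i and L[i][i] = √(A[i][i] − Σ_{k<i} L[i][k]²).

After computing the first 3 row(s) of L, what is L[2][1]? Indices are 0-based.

L[2][1] = -3

Step 1: L[0][0] = √(16) = 4.
  L[1][0] = (-12) / L[0][0] = -3.
Step 2: L[1][1] = √(16) = 4.
  L[2][0] = (-4) / L[0][0] = -1.
  L[2][1] = (-12) / L[1][1] = -3.
Step 3: L[2][2] = √(1) = 1.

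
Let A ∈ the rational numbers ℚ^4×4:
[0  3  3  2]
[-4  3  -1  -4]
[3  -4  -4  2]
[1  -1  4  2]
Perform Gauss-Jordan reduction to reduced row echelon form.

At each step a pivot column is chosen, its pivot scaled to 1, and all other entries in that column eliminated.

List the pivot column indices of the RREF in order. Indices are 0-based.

pivot columns: 0, 1, 2, 3

pivot(0,0): swap R0↔R1
pivot(0,0)=-4: scale R0 → (1, -3/4, 1/4, 1)
  clear (2,0): R2 −= (3)R0 → (0, -7/4, -19/4, -1)
  clear (3,0): R3 −= (1)R0 → (0, -1/4, 15/4, 1)
pivot(1,1)=3: scale R1 → (0, 1, 1, 2/3)
  clear (0,1): R0 −= (-3/4)R1 → (1, 0, 1, 3/2)
  clear (2,1): R2 −= (-7/4)R1 → (0, 0, -3, 1/6)
  clear (3,1): R3 −= (-1/4)R1 → (0, 0, 4, 7/6)
pivot(2,2)=-3: scale R2 → (0, 0, 1, -1/18)
  clear (0,2): R0 −= (1)R2 → (1, 0, 0, 14/9)
  clear (1,2): R1 −= (1)R2 → (0, 1, 0, 13/18)
  clear (3,2): R3 −= (4)R2 → (0, 0, 0, 25/18)
pivot(3,3)=25/18: scale R3 → (0, 0, 0, 1)
  clear (0,3): R0 −= (14/9)R3 → (1, 0, 0, 0)
  clear (1,3): R1 −= (13/18)R3 → (0, 1, 0, 0)
  clear (2,3): R2 −= (-1/18)R3 → (0, 0, 1, 0)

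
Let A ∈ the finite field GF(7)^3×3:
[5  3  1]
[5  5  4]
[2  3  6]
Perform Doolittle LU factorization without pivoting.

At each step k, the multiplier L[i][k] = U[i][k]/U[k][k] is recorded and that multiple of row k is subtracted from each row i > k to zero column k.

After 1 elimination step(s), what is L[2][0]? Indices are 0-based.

Step 1: pivot at (0,0) is 5.
  row1 ← row1 − (1)·row0  ⇒  L[1][0]=1, U row1=(0, 2, 3)
  row2 ← row2 − (6)·row0  ⇒  L[2][0]=6, U row2=(0, 6, 0)

L[2][0] = 6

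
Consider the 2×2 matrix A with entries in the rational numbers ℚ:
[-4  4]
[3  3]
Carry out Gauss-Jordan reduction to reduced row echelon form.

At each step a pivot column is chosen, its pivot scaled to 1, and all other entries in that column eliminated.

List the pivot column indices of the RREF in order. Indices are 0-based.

step 1: normalize row 0 (÷-4) = (1, -1)
  row 1: subtract 3×row0 = (0, 6)
step 2: normalize row 1 (÷6) = (0, 1)
  row 0: subtract -1×row1 = (1, 0)

pivot columns: 0, 1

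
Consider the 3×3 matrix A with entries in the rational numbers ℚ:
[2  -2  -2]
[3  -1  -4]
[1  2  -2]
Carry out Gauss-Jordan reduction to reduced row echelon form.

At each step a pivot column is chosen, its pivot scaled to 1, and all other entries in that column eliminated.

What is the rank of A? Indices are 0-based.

rank = 3

[1] R0 /= 2  ⇒  (1, -1, -1)
     R1 -= 3·R0  ⇒  (0, 2, -1)
     R2 -= 1·R0  ⇒  (0, 3, -1)
[2] R1 /= 2  ⇒  (0, 1, -1/2)
     R0 -= -1·R1  ⇒  (1, 0, -3/2)
     R2 -= 3·R1  ⇒  (0, 0, 1/2)
[3] R2 /= 1/2  ⇒  (0, 0, 1)
     R0 -= -3/2·R2  ⇒  (1, 0, 0)
     R1 -= -1/2·R2  ⇒  (0, 1, 0)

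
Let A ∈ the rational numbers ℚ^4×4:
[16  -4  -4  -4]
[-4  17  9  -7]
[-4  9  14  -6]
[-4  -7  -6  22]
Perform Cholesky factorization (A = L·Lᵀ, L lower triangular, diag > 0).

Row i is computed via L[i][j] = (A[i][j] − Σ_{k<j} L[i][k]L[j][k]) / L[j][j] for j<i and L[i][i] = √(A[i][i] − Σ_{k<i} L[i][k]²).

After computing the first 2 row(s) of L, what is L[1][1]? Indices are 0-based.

Step 1: L[0][0] = √(16) = 4.
  L[1][0] = (-4) / L[0][0] = -1.
Step 2: L[1][1] = √(16) = 4.

L[1][1] = 4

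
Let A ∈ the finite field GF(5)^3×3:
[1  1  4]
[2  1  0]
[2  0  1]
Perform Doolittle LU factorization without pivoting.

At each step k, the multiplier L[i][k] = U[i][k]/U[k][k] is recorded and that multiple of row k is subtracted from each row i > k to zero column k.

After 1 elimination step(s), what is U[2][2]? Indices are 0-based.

U[2][2] = 3

Step 1: pivot at (0,0) is 1.
  row1 ← row1 − (2)·row0  ⇒  L[1][0]=2, U row1=(0, 4, 2)
  row2 ← row2 − (2)·row0  ⇒  L[2][0]=2, U row2=(0, 3, 3)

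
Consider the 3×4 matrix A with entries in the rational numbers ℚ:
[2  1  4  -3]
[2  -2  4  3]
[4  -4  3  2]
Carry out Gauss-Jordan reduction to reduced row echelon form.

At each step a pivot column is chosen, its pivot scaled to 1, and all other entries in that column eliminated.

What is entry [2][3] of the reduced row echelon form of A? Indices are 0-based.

M[2][3] = 4/5

[1] R0 /= 2  ⇒  (1, 1/2, 2, -3/2)
     R1 -= 2·R0  ⇒  (0, -3, 0, 6)
     R2 -= 4·R0  ⇒  (0, -6, -5, 8)
[2] R1 /= -3  ⇒  (0, 1, 0, -2)
     R0 -= 1/2·R1  ⇒  (1, 0, 2, -1/2)
     R2 -= -6·R1  ⇒  (0, 0, -5, -4)
[3] R2 /= -5  ⇒  (0, 0, 1, 4/5)
     R0 -= 2·R2  ⇒  (1, 0, 0, -21/10)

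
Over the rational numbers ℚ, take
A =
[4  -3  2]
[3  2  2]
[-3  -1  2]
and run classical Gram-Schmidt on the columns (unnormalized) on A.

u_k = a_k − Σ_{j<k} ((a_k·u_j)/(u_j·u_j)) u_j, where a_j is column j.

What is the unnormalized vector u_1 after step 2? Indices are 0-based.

u_1 = (-45/17, 77/34, -43/34)

Step 1: u_0 = a_0 = (4, 3, -3).
Step 2: u_1 = a_1 − (-3/34)·u_0 = (-45/17, 77/34, -43/34).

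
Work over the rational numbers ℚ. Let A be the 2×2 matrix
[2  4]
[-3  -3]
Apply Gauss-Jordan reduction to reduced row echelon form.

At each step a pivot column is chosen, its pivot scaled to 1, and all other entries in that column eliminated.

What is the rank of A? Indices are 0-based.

[1] R0 /= 2  ⇒  (1, 2)
     R1 -= -3·R0  ⇒  (0, 3)
[2] R1 /= 3  ⇒  (0, 1)
     R0 -= 2·R1  ⇒  (1, 0)

rank = 2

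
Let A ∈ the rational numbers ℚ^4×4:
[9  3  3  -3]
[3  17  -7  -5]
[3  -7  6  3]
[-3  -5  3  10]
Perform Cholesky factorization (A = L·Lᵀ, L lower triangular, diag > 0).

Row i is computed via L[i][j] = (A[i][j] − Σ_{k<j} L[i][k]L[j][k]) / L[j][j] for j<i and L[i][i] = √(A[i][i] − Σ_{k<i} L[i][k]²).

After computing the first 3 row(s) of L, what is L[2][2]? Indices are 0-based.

Step 1: L[0][0] = √(9) = 3.
  L[1][0] = (3) / L[0][0] = 1.
Step 2: L[1][1] = √(16) = 4.
  L[2][0] = (3) / L[0][0] = 1.
  L[2][1] = (-8) / L[1][1] = -2.
Step 3: L[2][2] = √(1) = 1.

L[2][2] = 1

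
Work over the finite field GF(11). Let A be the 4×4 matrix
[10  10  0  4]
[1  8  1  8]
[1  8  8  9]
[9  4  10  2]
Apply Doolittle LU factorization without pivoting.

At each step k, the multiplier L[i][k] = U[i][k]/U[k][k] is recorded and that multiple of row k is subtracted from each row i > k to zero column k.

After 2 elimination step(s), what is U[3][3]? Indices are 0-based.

[col 0] pivot 10
  R1 -= 10*R0 → (0, 7, 1, 1)  (L[1][0] := 10)
  R2 -= 10*R0 → (0, 7, 8, 2)  (L[2][0] := 10)
  R3 -= 2*R0 → (0, 6, 10, 5)  (L[3][0] := 2)
[col 1] pivot 7
  R2 -= 1*R1 → (0, 0, 7, 1)  (L[2][1] := 1)
  R3 -= 4*R1 → (0, 0, 6, 1)  (L[3][1] := 4)

U[3][3] = 1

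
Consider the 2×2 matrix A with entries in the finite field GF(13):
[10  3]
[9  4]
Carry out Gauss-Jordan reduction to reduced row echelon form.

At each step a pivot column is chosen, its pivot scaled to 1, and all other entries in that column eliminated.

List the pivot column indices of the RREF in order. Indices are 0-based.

pivot columns: 0

[1] R0 /= 10  ⇒  (1, 12)
     R1 -= 9·R0  ⇒  (0, 0)
column 1 empty below row 1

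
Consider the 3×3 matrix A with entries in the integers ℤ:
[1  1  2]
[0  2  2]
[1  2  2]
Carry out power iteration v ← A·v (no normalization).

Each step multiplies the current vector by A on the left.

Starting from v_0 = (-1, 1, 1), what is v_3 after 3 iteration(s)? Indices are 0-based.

v_3 = (58, 60, 72)

v_0 = (-1, 1, 1).
v_1 = A·v_0 = (2, 4, 3).
v_2 = A·v_1 = (12, 14, 16).
v_3 = A·v_2 = (58, 60, 72).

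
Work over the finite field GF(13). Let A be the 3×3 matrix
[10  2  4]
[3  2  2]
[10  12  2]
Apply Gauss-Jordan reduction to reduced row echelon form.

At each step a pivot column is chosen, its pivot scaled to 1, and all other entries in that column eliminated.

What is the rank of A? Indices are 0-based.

rank = 3

[1] R0 /= 10  ⇒  (1, 8, 3)
     R1 -= 3·R0  ⇒  (0, 4, 6)
     R2 -= 10·R0  ⇒  (0, 10, 11)
[2] R1 /= 4  ⇒  (0, 1, 8)
     R0 -= 8·R1  ⇒  (1, 0, 4)
     R2 -= 10·R1  ⇒  (0, 0, 9)
[3] R2 /= 9  ⇒  (0, 0, 1)
     R0 -= 4·R2  ⇒  (1, 0, 0)
     R1 -= 8·R2  ⇒  (0, 1, 0)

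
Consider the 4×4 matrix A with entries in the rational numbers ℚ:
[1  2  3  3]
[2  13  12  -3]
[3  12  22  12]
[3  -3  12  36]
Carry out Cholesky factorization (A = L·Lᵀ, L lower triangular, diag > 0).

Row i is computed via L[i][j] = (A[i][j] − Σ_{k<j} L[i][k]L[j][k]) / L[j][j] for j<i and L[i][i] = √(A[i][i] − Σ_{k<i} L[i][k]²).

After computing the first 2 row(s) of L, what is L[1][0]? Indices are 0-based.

L[1][0] = 2

Step 1: L[0][0] = √(1) = 1.
  L[1][0] = (2) / L[0][0] = 2.
Step 2: L[1][1] = √(9) = 3.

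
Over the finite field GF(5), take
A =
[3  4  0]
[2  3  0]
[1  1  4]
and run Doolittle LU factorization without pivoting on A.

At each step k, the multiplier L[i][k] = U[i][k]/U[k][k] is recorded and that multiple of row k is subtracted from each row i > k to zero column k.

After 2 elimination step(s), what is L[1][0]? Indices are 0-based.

[col 0] pivot 3
  R1 -= 4*R0 → (0, 2, 0)  (L[1][0] := 4)
  R2 -= 2*R0 → (0, 3, 4)  (L[2][0] := 2)
[col 1] pivot 2
  R2 -= 4*R1 → (0, 0, 4)  (L[2][1] := 4)

L[1][0] = 4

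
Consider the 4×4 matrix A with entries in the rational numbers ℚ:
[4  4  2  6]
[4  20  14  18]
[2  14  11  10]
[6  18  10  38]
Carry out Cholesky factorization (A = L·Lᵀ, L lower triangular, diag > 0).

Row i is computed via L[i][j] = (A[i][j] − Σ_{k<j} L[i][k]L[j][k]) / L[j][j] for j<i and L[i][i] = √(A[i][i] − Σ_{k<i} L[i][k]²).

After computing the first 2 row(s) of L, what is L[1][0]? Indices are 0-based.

L[1][0] = 2

Step 1: L[0][0] = √(4) = 2.
  L[1][0] = (4) / L[0][0] = 2.
Step 2: L[1][1] = √(16) = 4.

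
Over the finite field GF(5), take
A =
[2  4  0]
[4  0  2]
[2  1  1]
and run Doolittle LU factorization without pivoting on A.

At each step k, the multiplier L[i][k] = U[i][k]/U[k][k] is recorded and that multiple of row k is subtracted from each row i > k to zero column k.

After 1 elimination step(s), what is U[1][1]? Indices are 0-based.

U[1][1] = 2

Step 1: pivot at (0,0) is 2.
  row1 ← row1 − (2)·row0  ⇒  L[1][0]=2, U row1=(0, 2, 2)
  row2 ← row2 − (1)·row0  ⇒  L[2][0]=1, U row2=(0, 2, 1)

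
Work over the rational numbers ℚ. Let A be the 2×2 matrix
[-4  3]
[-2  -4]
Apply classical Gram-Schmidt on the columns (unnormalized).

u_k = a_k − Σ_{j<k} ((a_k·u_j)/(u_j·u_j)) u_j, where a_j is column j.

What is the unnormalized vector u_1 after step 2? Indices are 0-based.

Step 1: u_0 = a_0 = (-4, -2).
Step 2: u_1 = a_1 − (-1/5)·u_0 = (11/5, -22/5).

u_1 = (11/5, -22/5)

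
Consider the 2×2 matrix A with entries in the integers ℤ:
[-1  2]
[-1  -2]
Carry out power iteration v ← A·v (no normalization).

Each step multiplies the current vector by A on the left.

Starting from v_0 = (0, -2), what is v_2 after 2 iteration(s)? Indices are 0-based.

v_2 = (12, -4)

v_0 = (0, -2).
v_1 = A·v_0 = (-4, 4).
v_2 = A·v_1 = (12, -4).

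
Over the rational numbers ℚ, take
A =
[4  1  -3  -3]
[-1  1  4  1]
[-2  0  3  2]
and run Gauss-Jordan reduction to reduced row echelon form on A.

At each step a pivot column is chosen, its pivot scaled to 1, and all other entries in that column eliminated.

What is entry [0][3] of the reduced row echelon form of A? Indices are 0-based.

[1] R0 /= 4  ⇒  (1, 1/4, -3/4, -3/4)
     R1 -= -1·R0  ⇒  (0, 5/4, 13/4, 1/4)
     R2 -= -2·R0  ⇒  (0, 1/2, 3/2, 1/2)
[2] R1 /= 5/4  ⇒  (0, 1, 13/5, 1/5)
     R0 -= 1/4·R1  ⇒  (1, 0, -7/5, -4/5)
     R2 -= 1/2·R1  ⇒  (0, 0, 1/5, 2/5)
[3] R2 /= 1/5  ⇒  (0, 0, 1, 2)
     R0 -= -7/5·R2  ⇒  (1, 0, 0, 2)
     R1 -= 13/5·R2  ⇒  (0, 1, 0, -5)

M[0][3] = 2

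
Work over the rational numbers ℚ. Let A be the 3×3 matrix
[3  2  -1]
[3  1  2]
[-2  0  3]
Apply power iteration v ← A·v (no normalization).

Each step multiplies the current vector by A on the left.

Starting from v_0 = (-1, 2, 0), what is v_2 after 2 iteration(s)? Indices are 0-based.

v_2 = (-1, 6, 4)

v_0 = (-1, 2, 0).
v_1 = A·v_0 = (1, -1, 2).
v_2 = A·v_1 = (-1, 6, 4).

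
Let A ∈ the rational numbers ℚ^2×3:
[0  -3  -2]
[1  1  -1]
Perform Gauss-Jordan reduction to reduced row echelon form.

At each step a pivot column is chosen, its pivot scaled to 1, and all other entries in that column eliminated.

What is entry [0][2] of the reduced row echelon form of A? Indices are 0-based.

M[0][2] = -5/3

step 1: exchange rows 0,1
step 1: normalize row 0 (÷1) = (1, 1, -1)
step 2: normalize row 1 (÷-3) = (0, 1, 2/3)
  row 0: subtract 1×row1 = (1, 0, -5/3)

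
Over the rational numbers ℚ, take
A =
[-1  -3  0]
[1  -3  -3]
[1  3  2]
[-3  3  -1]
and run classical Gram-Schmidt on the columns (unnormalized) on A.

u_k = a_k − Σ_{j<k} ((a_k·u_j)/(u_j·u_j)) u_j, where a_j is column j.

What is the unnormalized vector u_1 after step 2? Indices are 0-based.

u_1 = (-7/2, -5/2, 7/2, 3/2)

Step 1: u_0 = a_0 = (-1, 1, 1, -3).
Step 2: u_1 = a_1 − (-1/2)·u_0 = (-7/2, -5/2, 7/2, 3/2).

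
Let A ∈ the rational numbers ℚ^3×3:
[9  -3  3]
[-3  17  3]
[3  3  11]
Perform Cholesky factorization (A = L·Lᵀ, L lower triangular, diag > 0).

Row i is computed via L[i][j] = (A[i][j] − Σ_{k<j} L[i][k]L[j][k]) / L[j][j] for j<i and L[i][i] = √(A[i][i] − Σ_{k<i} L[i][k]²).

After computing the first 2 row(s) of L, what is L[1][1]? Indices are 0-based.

L[1][1] = 4

Step 1: L[0][0] = √(9) = 3.
  L[1][0] = (-3) / L[0][0] = -1.
Step 2: L[1][1] = √(16) = 4.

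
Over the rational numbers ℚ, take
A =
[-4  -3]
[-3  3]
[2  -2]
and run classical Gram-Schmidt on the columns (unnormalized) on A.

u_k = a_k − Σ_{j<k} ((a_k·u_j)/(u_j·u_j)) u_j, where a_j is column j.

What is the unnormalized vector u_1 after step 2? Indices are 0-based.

u_1 = (-91/29, 84/29, -56/29)

Step 1: u_0 = a_0 = (-4, -3, 2).
Step 2: u_1 = a_1 − (-1/29)·u_0 = (-91/29, 84/29, -56/29).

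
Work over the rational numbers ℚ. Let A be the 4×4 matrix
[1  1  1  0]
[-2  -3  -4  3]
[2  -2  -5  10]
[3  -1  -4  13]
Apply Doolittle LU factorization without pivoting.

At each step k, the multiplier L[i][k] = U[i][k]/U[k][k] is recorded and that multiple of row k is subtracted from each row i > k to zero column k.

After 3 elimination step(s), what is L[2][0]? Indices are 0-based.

L[2][0] = 2

Step 1: pivot at (0,0) is 1.
  row1 ← row1 − (-2)·row0  ⇒  L[1][0]=-2, U row1=(0, -1, -2, 3)
  row2 ← row2 − (2)·row0  ⇒  L[2][0]=2, U row2=(0, -4, -7, 10)
  row3 ← row3 − (3)·row0  ⇒  L[3][0]=3, U row3=(0, -4, -7, 13)
Step 2: pivot at (1,1) is -1.
  row2 ← row2 − (4)·row1  ⇒  L[2][1]=4, U row2=(0, 0, 1, -2)
  row3 ← row3 − (4)·row1  ⇒  L[3][1]=4, U row3=(0, 0, 1, 1)
Step 3: pivot at (2,2) is 1.
  row3 ← row3 − (1)·row2  ⇒  L[3][2]=1, U row3=(0, 0, 0, 3)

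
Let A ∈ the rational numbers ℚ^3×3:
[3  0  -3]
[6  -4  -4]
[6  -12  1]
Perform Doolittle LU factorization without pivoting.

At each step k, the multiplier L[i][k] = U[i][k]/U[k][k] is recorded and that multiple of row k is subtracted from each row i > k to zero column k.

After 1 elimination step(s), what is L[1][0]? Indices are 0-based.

k=0: U[0][0]=3
  eliminate (1,0): mult=2, new row 1: (0, -4, 2); set L[1][0]=2
  eliminate (2,0): mult=2, new row 2: (0, -12, 7); set L[2][0]=2

L[1][0] = 2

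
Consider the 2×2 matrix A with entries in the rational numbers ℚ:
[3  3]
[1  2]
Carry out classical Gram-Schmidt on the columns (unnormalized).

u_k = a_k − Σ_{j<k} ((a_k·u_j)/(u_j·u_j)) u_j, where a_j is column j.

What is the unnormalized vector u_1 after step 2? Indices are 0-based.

u_1 = (-3/10, 9/10)

Step 1: u_0 = a_0 = (3, 1).
Step 2: u_1 = a_1 − (11/10)·u_0 = (-3/10, 9/10).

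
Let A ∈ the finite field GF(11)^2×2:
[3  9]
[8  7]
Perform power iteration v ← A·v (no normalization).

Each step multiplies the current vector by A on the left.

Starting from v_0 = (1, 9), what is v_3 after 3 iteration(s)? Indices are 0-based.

v_3 = (5, 10)

v_0 = (1, 9).
v_1 = A·v_0 = (7, 5).
v_2 = A·v_1 = (0, 3).
v_3 = A·v_2 = (5, 10).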